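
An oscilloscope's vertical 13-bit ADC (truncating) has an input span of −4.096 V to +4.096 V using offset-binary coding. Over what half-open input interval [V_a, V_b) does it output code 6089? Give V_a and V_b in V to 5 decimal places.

[1.99300 V, 1.99400 V)

LSB = 8.192/2^13 = 1.000 mV.
V_a = V_low + 6089·LSB = 1.993 V; V_b = V_low + 6090·LSB = 1.994 V.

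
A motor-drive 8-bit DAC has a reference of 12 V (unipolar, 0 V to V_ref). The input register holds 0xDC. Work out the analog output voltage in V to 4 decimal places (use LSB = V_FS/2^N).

LSB = 12 V / 2^8 = 46.875 mV.
Code 0xDC = 220 decimal.
V_out = 0 + 220 × 0.046875 V = 10.3125 V.

10.3125 V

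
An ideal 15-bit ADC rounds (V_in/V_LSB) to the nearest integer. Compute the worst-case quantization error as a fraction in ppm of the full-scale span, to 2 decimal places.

Rounding → worst-case error = ½ LSB = V_FS/2^16, so 1e+06/65536 = 15.2588 ppm of full scale.

15.26 ppm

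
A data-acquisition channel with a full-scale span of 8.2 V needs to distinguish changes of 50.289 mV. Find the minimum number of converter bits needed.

Number of steps required ≥ 8.2 V / 50.289 mV = 163.06.
Need 2^N ≥ 163.06; 2^7 = 128, 2^8 = 256.
Minimum N = 8.

8 bits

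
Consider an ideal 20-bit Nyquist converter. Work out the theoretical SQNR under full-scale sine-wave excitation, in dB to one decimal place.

122.2 dB

SNR ≈ 6.02·N + 1.76 dB = 6.02·20 + 1.76 = 122.16 dB.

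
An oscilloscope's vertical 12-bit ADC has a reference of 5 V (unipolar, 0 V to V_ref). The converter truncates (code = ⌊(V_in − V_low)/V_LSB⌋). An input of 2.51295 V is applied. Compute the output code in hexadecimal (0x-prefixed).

code 0x80A (decimal 2058)

With 4096 levels over 5 V, one step is 1.221 mV.
Input sits at 2058.609 steps above V_low.
So the output code is 2058.
In hexadecimal (0x-prefixed): 0x80A.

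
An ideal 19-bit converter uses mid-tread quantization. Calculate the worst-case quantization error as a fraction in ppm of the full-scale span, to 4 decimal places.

Rounding → worst-case error = ½ LSB = V_FS/2^20, so 1e+06/1048576 = 0.953674 ppm of full scale.

0.9537 ppm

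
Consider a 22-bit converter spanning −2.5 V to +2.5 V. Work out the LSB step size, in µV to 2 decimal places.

1.19 µV

Full-scale span = 5 V.
LSB = 5 / 2^22 = 5 / 4194304 = 1.19209e-06 V = 1.19 µV.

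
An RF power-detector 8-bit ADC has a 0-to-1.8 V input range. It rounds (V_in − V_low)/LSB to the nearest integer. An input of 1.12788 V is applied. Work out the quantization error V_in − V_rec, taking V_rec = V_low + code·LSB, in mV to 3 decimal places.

2.880 mV

One LSB is 1.8 V / 256 = 7.031 mV.
(1.12788 − 0)/0.00703125 = 160.4096; round gives code 160.
V_rec = 0 + 160·0.00703125 = 1.125 V.
V_in − V_rec = 0.00288 V = 2.880 mV.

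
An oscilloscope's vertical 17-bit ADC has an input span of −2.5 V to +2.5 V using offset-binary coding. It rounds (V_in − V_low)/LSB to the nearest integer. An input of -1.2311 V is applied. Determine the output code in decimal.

LSB = 5 V / 131072 = 38.15 µV.
(-1.2311 − (−2.5)) / 3.8147e-05 = 33263.452 LSBs.
So the output code is 33263.

code 33263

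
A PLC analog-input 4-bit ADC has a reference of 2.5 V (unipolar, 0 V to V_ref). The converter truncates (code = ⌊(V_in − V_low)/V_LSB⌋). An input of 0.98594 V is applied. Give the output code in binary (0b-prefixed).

code 0b110 (decimal 6)

Full-scale span = 2.5 V; LSB = 2.5/2^4 = 156.250 mV.
(V_in − V_low)/LSB = (0.98594 − 0) / 0.15625 = 6.310.
Floor → code 6.
In binary (0b-prefixed): 0b110.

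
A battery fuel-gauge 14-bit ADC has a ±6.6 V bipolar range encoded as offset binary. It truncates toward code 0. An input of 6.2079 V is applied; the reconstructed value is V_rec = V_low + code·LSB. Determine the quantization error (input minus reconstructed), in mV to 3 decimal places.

0.258 mV

LSB = 13.2/2^14 = 0.806 mV.
Scaled input = 15897.3207 LSBs, so code = 15897.
Reconstructed: 6.2076416 V.
V_in − V_rec = 0.000258398 V = 0.258 mV.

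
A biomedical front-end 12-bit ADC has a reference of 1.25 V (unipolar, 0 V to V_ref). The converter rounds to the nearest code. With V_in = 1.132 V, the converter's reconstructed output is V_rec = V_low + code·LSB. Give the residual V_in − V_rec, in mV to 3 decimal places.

0.103 mV

Step size: 1.25 V ÷ 2^12 = 305.18 µV.
(V_in − V_low)/LSB = (1.132 − 0)/0.000305176 = 3709.3376 → code 3709 (round).
V_rec = 0 + 3709·0.000305176 = 1.131897 V.
V_in − V_rec = 0.000103027 V = 0.103 mV.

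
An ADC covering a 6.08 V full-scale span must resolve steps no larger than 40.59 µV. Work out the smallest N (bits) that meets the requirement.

18 bits

Number of steps required ≥ 6.08 V / 40.59 µV = 149790.59.
Need 2^N ≥ 149790.59; 2^17 = 131072, 2^18 = 262144.
Minimum N = 18.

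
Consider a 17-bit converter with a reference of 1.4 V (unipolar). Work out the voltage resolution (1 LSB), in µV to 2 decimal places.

10.68 µV

Full-scale span = 1.4 V.
LSB = 1.4 / 2^17 = 1.4 / 131072 = 1.06812e-05 V = 10.68 µV.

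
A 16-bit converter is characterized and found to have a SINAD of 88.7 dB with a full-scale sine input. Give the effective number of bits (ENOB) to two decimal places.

14.44 bits

ENOB = (SINAD − 1.76) / 6.02 = (88.7 − 1.76)/6.02 = 14.442.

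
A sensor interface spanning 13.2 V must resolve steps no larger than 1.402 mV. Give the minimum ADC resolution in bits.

Number of steps required ≥ 13.2 V / 1.402 mV = 9415.12.
Need 2^N ≥ 9415.12; 2^13 = 8192, 2^14 = 16384.
Minimum N = 14.

14 bits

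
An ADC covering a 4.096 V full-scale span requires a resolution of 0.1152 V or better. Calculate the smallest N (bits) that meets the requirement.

6 bits

Number of steps required ≥ 4.096 V / 0.1152 V = 35.56.
Need 2^N ≥ 35.56; 2^5 = 32, 2^6 = 64.
Minimum N = 6.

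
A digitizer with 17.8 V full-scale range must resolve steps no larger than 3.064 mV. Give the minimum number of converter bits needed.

13 bits

Number of steps required ≥ 17.8 V / 3.064 mV = 5809.40.
Need 2^N ≥ 5809.40; 2^12 = 4096, 2^13 = 8192.
Minimum N = 13.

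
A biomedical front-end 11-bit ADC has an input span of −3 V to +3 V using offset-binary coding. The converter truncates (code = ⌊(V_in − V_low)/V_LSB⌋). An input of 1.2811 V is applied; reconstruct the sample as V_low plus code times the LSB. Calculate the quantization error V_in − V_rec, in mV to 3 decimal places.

LSB = 6/2^11 = 2.930 mV.
Scaled input = 1461.2821 LSBs, so code = 1461.
Reconstructed: 1.2802734 V.
V_in − V_rec = 0.000826563 V = 0.827 mV.

0.827 mV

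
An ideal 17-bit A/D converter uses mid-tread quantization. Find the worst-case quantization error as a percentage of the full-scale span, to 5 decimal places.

Rounding → worst-case error = ½ LSB = V_FS/2^18, so 100/262144 = 0.00038147 % of full scale.

0.00038 %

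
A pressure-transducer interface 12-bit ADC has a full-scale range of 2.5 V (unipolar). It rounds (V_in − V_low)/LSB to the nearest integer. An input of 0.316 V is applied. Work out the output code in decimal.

code 518

With 4096 levels over 2.5 V, one step is 0.610 mV.
(0.316 − 0) / 0.000610352 = 517.734 LSBs.
Round → code 518.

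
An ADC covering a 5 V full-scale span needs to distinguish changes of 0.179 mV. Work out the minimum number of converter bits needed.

15 bits

Number of steps required ≥ 5 V / 0.179 mV = 27932.96.
Need 2^N ≥ 27932.96; 2^14 = 16384, 2^15 = 32768.
Minimum N = 15.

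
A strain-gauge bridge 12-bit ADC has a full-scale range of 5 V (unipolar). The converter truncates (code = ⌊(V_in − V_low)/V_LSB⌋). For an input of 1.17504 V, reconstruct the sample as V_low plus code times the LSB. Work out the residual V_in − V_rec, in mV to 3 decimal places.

LSB = 5/2^12 = 1.221 mV.
(V_in − V_low)/LSB = (1.17504 − 0)/0.0012207 = 962.5928 → code 962 (floor).
Code 962 maps back to 0 + 962×0.0012207 V = 1.1743164 V.
Error = 1.17504 − 1.1743164 = 0.000723594 V = 0.724 mV.

0.724 mV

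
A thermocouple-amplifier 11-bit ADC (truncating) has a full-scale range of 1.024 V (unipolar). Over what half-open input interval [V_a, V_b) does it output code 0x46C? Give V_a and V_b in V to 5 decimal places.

[0.56600 V, 0.56650 V)

LSB = 1.024/2^11 = 0.500 mV.
Code 0x46C = 1132 decimal.
V_a = V_low + 1132·LSB = 0.566 V; V_b = V_low + 1133·LSB = 0.5665 V.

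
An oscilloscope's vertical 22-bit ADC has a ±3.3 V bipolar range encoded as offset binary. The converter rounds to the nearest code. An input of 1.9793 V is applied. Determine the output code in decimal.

LSB = 6.6 V / 4194304 = 1.57 µV.
(1.9793 − (−3.3)) / 1.57356e-06 = 3354998.350 LSBs.
So the output code is 3354998.

code 3354998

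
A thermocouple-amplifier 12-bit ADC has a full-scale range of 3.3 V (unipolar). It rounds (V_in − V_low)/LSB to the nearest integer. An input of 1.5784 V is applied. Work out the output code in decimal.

code 1959

LSB = 3.3 V / 4096 = 0.806 mV.
Input sits at 1959.129 steps above V_low.
Round → code 1959.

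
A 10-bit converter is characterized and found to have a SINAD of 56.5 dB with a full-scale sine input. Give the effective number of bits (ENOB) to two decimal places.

ENOB = (SINAD − 1.76) / 6.02 = (56.5 − 1.76)/6.02 = 9.093.

9.09 bits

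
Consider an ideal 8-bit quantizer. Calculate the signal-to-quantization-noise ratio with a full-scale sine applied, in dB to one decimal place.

49.9 dB

SNR ≈ 6.02·N + 1.76 dB = 6.02·8 + 1.76 = 49.92 dB.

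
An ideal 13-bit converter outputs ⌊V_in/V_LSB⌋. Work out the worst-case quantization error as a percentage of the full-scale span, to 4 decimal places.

Truncating → worst-case error = 1 LSB = V_FS/2^13, so 100/8192 = 0.012207 % of full scale.

0.0122 %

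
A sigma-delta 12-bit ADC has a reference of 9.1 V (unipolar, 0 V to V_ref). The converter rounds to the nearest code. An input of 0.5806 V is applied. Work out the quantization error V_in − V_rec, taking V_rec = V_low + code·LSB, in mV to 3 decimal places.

0.742 mV

Step size: 9.1 V ÷ 2^12 = 2.222 mV.
(V_in − V_low)/LSB = (0.5806 − 0)/0.00222168 = 261.3338 → code 261 (round).
Reconstructed: 0.5798584 V.
V_in − V_rec = 0.000741602 V = 0.742 mV.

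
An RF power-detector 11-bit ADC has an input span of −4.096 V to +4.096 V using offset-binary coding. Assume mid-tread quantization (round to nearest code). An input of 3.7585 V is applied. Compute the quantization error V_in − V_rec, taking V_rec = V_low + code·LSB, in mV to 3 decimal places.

-1.500 mV

Step size: 8.192 V ÷ 2^11 = 4.000 mV.
(3.7585 − (−4.096))/0.004 = 1963.6250; round gives code 1964.
Reconstructed: 3.76 V.
V_in − V_rec = -0.0015 V = -1.500 mV.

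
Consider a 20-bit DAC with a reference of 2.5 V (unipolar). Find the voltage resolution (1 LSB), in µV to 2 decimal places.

2.38 µV

Full-scale span = 2.5 V.
LSB = 2.5 / 2^20 = 2.5 / 1048576 = 2.38419e-06 V = 2.38 µV.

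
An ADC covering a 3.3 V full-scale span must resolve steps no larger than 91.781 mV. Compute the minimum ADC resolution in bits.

Number of steps required ≥ 3.3 V / 91.781 mV = 35.96.
Need 2^N ≥ 35.96; 2^5 = 32, 2^6 = 64.
Minimum N = 6.

6 bits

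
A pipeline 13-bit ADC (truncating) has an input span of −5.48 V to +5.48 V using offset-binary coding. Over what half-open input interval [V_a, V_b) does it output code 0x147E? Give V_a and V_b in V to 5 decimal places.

[1.53857 V, 1.53991 V)

LSB = 10.96/2^13 = 1.338 mV.
Code 0x147E = 5246 decimal.
V_a = V_low + 5246·LSB = 1.53857 V; V_b = V_low + 5247·LSB = 1.53991 V.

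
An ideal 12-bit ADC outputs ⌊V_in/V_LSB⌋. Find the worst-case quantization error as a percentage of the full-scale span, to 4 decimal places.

Truncating → worst-case error = 1 LSB = V_FS/2^12, so 100/4096 = 0.0244141 % of full scale.

0.0244 %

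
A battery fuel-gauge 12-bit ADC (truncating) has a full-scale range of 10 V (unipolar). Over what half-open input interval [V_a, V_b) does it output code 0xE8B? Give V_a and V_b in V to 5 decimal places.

[9.08936 V, 9.09180 V)

LSB = 10/2^12 = 2.441 mV.
Code 0xE8B = 3723 decimal.
V_a = V_low + 3723·LSB = 9.08936 V; V_b = V_low + 3724·LSB = 9.0918 V.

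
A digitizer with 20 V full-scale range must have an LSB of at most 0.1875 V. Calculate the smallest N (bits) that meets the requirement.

7 bits

Number of steps required ≥ 20 V / 0.1875 V = 106.67.
Need 2^N ≥ 106.67; 2^6 = 64, 2^7 = 128.
Minimum N = 7.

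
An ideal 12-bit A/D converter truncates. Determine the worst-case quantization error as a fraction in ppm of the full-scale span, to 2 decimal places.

Truncating → worst-case error = 1 LSB = V_FS/2^12, so 1e+06/4096 = 244.141 ppm of full scale.

244.14 ppm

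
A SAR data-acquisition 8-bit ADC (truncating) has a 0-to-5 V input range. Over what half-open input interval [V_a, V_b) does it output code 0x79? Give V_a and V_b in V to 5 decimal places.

[2.36328 V, 2.38281 V)

LSB = 5/2^8 = 19.531 mV.
Code 0x79 = 121 decimal.
V_a = V_low + 121·LSB = 2.36328 V; V_b = V_low + 122·LSB = 2.38281 V.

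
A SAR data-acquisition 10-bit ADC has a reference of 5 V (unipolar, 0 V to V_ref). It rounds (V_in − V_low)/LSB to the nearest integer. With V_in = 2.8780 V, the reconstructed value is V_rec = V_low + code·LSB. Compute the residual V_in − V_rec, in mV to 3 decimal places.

2.023 mV

One LSB is 5 V / 1024 = 4.883 mV.
(2.8780 − 0)/0.00488281 = 589.4144; round gives code 589.
Code 589 maps back to 0 + 589×0.00488281 V = 2.8759766 V.
V_in − V_rec = 0.00202344 V = 2.023 mV.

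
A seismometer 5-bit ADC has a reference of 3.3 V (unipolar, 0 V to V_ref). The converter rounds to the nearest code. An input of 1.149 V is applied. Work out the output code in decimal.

With 32 levels over 3.3 V, one step is 103.125 mV.
(V_in − V_low)/LSB = (1.149 − 0) / 0.103125 = 11.142.
So the output code is 11.

code 11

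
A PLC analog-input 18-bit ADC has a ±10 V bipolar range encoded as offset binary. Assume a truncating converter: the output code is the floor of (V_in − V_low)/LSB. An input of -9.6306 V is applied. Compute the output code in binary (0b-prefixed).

code 0b1001011101001 (decimal 4841)

With 262144 levels over 20 V, one step is 76.29 µV.
Input sits at 4841.800 steps above V_low.
Floor → code 4841.
In binary (0b-prefixed): 0b1001011101001.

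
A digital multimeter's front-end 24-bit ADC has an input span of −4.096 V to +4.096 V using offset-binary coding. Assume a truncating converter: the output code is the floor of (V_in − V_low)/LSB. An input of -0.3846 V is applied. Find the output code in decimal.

code 7600947

Full-scale span = 8.192 V; LSB = 8.192/2^24 = 0.49 µV.
(-0.3846 − (−4.096)) / 4.88281e-07 = 7600947.200 LSBs.
Floor → code 7600947.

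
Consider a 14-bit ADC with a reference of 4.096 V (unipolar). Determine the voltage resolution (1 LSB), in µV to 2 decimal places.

250.00 µV

Full-scale span = 4.096 V.
LSB = 4.096 / 2^14 = 4.096 / 16384 = 0.00025 V = 250.00 µV.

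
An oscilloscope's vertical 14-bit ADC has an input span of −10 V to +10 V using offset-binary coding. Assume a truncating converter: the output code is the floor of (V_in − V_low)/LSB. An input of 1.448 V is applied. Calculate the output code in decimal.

code 9378

Full-scale span = 20 V; LSB = 20/2^14 = 1.221 mV.
(V_in − V_low)/LSB = (1.448 − (−10)) / 0.0012207 = 9378.202.
Floor → code 9378.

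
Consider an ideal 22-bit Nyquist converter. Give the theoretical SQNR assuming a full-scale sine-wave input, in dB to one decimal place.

134.2 dB

SNR ≈ 6.02·N + 1.76 dB = 6.02·22 + 1.76 = 134.20 dB.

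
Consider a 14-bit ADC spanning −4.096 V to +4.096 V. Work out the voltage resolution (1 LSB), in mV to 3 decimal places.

0.500 mV

Full-scale span = 8.192 V.
LSB = 8.192 / 2^14 = 8.192 / 16384 = 0.0005 V = 0.500 mV.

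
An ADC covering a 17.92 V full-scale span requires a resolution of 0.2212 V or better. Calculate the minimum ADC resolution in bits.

Number of steps required ≥ 17.92 V / 0.2212 V = 81.01.
Need 2^N ≥ 81.01; 2^6 = 64, 2^7 = 128.
Minimum N = 7.

7 bits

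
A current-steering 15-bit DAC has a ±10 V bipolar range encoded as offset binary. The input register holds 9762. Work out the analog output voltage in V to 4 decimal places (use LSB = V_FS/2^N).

-4.0417 V

LSB = 20 V / 2^15 = 0.610 mV.
V_out = (−10) + 9762 × 0.000610352 V = -4.04175 V.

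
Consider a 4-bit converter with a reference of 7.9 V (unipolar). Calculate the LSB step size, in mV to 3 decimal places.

493.750 mV

Full-scale span = 7.9 V.
LSB = 7.9 / 2^4 = 7.9 / 16 = 0.49375 V = 493.750 mV.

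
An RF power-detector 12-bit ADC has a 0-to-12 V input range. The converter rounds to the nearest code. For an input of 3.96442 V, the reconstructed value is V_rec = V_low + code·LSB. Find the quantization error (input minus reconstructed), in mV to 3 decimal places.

LSB = 12/2^12 = 2.930 mV.
Scaled input = 1353.1887 LSBs, so code = 1353.
Code 1353 maps back to 0 + 1353×0.00292969 V = 3.9638672 V.
V_in − V_rec = 0.000552813 V = 0.553 mV.

0.553 mV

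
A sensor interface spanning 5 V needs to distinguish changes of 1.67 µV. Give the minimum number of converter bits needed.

Number of steps required ≥ 5 V / 1.67 µV = 2994011.98.
Need 2^N ≥ 2994011.98; 2^21 = 2097152, 2^22 = 4194304.
Minimum N = 22.

22 bits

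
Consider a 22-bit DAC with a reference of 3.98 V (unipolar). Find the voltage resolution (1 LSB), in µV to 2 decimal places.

0.95 µV

Full-scale span = 3.98 V.
LSB = 3.98 / 2^22 = 3.98 / 4194304 = 9.48906e-07 V = 0.95 µV.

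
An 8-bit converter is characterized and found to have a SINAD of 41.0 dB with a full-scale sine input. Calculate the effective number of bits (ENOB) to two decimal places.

6.52 bits

ENOB = (SINAD − 1.76) / 6.02 = (41.0 − 1.76)/6.02 = 6.518.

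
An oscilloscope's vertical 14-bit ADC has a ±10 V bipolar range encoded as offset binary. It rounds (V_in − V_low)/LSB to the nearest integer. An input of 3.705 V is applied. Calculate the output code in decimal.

code 11227

Full-scale span = 20 V; LSB = 20/2^14 = 1.221 mV.
(3.705 − (−10)) / 0.0012207 = 11227.136 LSBs.
round(11227.136) = 11227.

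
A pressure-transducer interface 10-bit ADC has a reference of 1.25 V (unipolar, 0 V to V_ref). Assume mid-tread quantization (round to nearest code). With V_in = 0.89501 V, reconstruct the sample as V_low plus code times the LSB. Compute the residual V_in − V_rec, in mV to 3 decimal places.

0.235 mV

One LSB is 1.25 V / 1024 = 1.221 mV.
(V_in − V_low)/LSB = (0.89501 − 0)/0.0012207 = 733.1922 → code 733 (round).
Reconstructed: 0.89477539 V.
Difference: 0.000234609 V → 0.235 mV.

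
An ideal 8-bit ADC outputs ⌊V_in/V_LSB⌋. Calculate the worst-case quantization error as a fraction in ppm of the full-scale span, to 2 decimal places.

Truncating → worst-case error = 1 LSB = V_FS/2^8, so 1e+06/256 = 3906.25 ppm of full scale.

3906.25 ppm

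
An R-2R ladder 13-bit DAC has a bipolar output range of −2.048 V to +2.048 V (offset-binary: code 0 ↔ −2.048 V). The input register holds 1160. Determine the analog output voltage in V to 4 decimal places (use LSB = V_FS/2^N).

-1.4680 V

LSB = 4.096 V / 2^13 = 0.500 mV.
V_out = (−2.048) + 1160 × 0.0005 V = -1.468 V.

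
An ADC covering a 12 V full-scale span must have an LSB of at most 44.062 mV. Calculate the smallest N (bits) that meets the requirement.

Number of steps required ≥ 12 V / 44.062 mV = 272.34.
Need 2^N ≥ 272.34; 2^8 = 256, 2^9 = 512.
Minimum N = 9.

9 bits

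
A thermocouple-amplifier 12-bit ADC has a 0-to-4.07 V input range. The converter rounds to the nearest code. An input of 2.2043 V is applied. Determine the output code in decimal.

code 2218

Full-scale span = 4.07 V; LSB = 4.07/2^12 = 0.994 mV.
(2.2043 − 0) / 0.000993652 = 2218.382 LSBs.
round(2218.382) = 2218.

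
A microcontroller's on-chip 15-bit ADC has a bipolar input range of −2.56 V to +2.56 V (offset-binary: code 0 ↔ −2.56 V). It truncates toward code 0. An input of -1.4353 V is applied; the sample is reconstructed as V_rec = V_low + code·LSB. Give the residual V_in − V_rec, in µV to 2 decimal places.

One LSB is 5.12 V / 32768 = 156.25 µV.
(-1.4353 − (−2.56))/0.00015625 = 7198.0800; ⌊·⌋ gives code 7198.
Code 7198 maps back to (−2.56) + 7198×0.00015625 V = -1.4353125 V.
V_in − V_rec = 1.25e-05 V = 12.50 µV.

12.50 µV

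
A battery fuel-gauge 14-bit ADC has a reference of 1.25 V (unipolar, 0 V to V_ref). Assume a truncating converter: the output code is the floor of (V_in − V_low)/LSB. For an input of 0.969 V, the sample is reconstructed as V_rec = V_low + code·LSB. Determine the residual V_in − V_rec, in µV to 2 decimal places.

66.89 µV

Step size: 1.25 V ÷ 2^14 = 76.29 µV.
Scaled input = 12700.8768 LSBs, so code = 12700.
Reconstructed: 0.96893311 V.
Error = 0.969 − 0.96893311 = 6.68945e-05 V = 66.89 µV.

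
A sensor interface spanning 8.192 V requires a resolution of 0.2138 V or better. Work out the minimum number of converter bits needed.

Number of steps required ≥ 8.192 V / 0.2138 V = 38.32.
Need 2^N ≥ 38.32; 2^5 = 32, 2^6 = 64.
Minimum N = 6.

6 bits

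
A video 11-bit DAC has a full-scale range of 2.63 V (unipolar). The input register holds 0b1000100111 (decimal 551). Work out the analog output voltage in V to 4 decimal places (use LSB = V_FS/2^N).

0.7076 V

LSB = 2.63 V / 2^11 = 1.284 mV.
Code 0b1000100111 = 551 decimal.
V_out = 0 + 551 × 0.00128418 V = 0.707583 V.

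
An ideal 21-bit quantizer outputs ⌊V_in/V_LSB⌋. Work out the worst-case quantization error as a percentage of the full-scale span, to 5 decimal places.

0.00005 %

Truncating → worst-case error = 1 LSB = V_FS/2^21, so 100/2097152 = 4.76837e-05 % of full scale.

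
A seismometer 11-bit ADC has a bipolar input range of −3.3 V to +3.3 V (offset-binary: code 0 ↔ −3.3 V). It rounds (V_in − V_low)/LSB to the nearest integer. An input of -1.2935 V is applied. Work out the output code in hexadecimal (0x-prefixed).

Full-scale span = 6.6 V; LSB = 6.6/2^11 = 3.223 mV.
(V_in − V_low)/LSB = (-1.2935 − (−3.3)) / 0.00322266 = 622.623.
Round → code 623.
In hexadecimal (0x-prefixed): 0x26F.

code 0x26F (decimal 623)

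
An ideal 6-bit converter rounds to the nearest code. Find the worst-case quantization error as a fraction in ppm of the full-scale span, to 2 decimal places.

Rounding → worst-case error = ½ LSB = V_FS/2^7, so 1e+06/128 = 7812.5 ppm of full scale.

7812.50 ppm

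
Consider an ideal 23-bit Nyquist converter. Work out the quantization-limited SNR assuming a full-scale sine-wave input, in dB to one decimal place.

SNR ≈ 6.02·N + 1.76 dB = 6.02·23 + 1.76 = 140.22 dB.

140.2 dB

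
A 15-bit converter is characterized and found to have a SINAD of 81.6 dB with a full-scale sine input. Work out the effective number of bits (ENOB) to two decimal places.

ENOB = (SINAD − 1.76) / 6.02 = (81.6 − 1.76)/6.02 = 13.262.

13.26 bits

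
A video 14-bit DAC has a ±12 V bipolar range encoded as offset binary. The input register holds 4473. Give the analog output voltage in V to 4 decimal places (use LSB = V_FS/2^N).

LSB = 24 V / 2^14 = 1.465 mV.
V_out = (−12) + 4473 × 0.00146484 V = -5.44775 V.

-5.4478 V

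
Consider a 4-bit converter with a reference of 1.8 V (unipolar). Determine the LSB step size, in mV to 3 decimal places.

Full-scale span = 1.8 V.
LSB = 1.8 / 2^4 = 1.8 / 16 = 0.1125 V = 112.500 mV.

112.500 mV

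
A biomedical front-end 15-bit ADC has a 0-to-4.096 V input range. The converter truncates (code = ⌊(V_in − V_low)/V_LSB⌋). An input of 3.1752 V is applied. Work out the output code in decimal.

LSB = 4.096 V / 32768 = 125.00 µV.
Input sits at 25401.600 steps above V_low.
⌊·⌋(25401.600) = 25401.

code 25401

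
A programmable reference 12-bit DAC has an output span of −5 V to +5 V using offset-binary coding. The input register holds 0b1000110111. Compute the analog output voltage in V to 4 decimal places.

-3.6157 V

LSB = 10 V / 2^12 = 2.441 mV.
Code 0b1000110111 = 567 decimal.
V_out = (−5) + 567 × 0.00244141 V = -3.61572 V.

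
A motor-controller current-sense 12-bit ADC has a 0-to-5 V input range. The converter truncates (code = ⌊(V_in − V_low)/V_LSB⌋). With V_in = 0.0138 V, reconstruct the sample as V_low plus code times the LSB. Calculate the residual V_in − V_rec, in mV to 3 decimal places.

0.372 mV

One LSB is 5 V / 4096 = 1.221 mV.
(V_in − V_low)/LSB = (0.0138 − 0)/0.0012207 = 11.3050 → code 11 (floor).
Code 11 maps back to 0 + 11×0.0012207 V = 0.013427734 V.
Error = 0.0138 − 0.013427734 = 0.000372266 V = 0.372 mV.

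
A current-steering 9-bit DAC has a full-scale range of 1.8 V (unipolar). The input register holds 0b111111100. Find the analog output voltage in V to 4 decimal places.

LSB = 1.8 V / 2^9 = 3.516 mV.
Code 0b111111100 = 508 decimal.
V_out = 0 + 508 × 0.00351563 V = 1.78594 V.

1.7859 V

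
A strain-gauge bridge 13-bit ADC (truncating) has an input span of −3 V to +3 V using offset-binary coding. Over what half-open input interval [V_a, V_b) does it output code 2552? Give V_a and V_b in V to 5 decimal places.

LSB = 6/2^13 = 0.732 mV.
V_a = V_low + 2552·LSB = -1.13086 V; V_b = V_low + 2553·LSB = -1.13013 V.

[-1.13086 V, -1.13013 V)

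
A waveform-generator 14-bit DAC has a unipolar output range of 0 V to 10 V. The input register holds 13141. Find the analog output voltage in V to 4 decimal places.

LSB = 10 V / 2^14 = 0.610 mV.
V_out = 0 + 13141 × 0.000610352 V = 8.02063 V.

8.0206 V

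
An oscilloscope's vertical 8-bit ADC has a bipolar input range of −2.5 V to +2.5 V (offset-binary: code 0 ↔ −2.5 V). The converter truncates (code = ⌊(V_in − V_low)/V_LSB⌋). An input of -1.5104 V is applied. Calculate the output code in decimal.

With 256 levels over 5 V, one step is 19.531 mV.
Input sits at 50.668 steps above V_low.
⌊·⌋(50.668) = 50.

code 50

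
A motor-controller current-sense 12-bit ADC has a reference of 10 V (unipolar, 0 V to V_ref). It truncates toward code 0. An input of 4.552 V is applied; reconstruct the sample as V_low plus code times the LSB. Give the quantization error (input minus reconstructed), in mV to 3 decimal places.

1.219 mV

Step size: 10 V ÷ 2^12 = 2.441 mV.
Scaled input = 1864.4992 LSBs, so code = 1864.
Code 1864 maps back to 0 + 1864×0.00244141 V = 4.5507812 V.
Difference: 0.00121875 V → 1.219 mV.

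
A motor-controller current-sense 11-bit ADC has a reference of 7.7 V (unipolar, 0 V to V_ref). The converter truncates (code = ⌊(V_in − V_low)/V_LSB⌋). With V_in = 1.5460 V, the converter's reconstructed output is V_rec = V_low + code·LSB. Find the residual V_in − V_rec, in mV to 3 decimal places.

0.736 mV

LSB = 7.7/2^11 = 3.760 mV.
Scaled input = 411.1958 LSBs, so code = 411.
Reconstructed: 1.5452637 V.
V_in − V_rec = 0.000736328 V = 0.736 mV.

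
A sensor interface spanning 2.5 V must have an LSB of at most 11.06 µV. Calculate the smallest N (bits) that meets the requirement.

Number of steps required ≥ 2.5 V / 11.06 µV = 226039.78.
Need 2^N ≥ 226039.78; 2^17 = 131072, 2^18 = 262144.
Minimum N = 18.

18 bits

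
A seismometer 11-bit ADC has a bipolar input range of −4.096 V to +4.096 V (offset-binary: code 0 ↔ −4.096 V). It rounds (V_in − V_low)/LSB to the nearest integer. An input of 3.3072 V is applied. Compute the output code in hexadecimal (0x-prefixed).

LSB = 8.192 V / 2048 = 4.000 mV.
(V_in − V_low)/LSB = (3.3072 − (−4.096)) / 0.004 = 1850.800.
So the output code is 1851.
In hexadecimal (0x-prefixed): 0x73B.

code 0x73B (decimal 1851)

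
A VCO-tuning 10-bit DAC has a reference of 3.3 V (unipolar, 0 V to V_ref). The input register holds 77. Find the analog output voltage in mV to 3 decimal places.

248.145 mV

LSB = 3.3 V / 2^10 = 3.223 mV.
V_out = 0 + 77 × 0.00322266 V = 0.248145 V.
= 248.145 mV.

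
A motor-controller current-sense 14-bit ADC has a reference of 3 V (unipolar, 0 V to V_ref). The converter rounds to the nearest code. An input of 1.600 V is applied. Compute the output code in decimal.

With 16384 levels over 3 V, one step is 183.11 µV.
(V_in − V_low)/LSB = (1.600 − 0) / 0.000183105 = 8738.133.
Round → code 8738.

code 8738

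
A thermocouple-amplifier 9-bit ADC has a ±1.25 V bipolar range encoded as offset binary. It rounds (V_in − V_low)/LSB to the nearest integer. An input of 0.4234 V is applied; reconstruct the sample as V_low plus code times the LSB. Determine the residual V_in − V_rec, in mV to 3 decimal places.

-1.405 mV

One LSB is 2.5 V / 512 = 4.883 mV.
Scaled input = 342.7123 LSBs, so code = 343.
Reconstructed: 0.42480469 V.
Difference: -0.00140469 V → -1.405 mV.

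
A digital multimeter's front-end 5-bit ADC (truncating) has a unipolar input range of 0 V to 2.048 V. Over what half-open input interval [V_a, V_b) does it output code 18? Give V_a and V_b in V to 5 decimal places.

[1.15200 V, 1.21600 V)

LSB = 2.048/2^5 = 64.000 mV.
V_a = V_low + 18·LSB = 1.152 V; V_b = V_low + 19·LSB = 1.216 V.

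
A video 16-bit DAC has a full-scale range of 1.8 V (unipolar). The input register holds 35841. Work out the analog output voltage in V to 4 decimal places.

LSB = 1.8 V / 2^16 = 27.47 µV.
V_out = 0 + 35841 × 2.74658e-05 V = 0.984402 V.

0.9844 V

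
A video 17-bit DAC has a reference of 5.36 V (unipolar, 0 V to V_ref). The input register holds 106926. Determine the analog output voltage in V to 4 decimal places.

LSB = 5.36 V / 2^17 = 40.89 µV.
V_out = 0 + 106926 × 4.08936e-05 V = 4.37258 V.

4.3726 V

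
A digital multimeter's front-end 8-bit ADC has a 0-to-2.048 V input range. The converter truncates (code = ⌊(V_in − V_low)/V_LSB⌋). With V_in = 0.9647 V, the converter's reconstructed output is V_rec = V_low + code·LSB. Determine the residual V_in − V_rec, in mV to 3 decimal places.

LSB = 2.048/2^8 = 8.000 mV.
Scaled input = 120.5875 LSBs, so code = 120.
Reconstructed: 0.96 V.
Difference: 0.0047 V → 4.700 mV.

4.700 mV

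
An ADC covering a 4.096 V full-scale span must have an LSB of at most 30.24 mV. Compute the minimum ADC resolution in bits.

8 bits

Number of steps required ≥ 4.096 V / 30.24 mV = 135.45.
Need 2^N ≥ 135.45; 2^7 = 128, 2^8 = 256.
Minimum N = 8.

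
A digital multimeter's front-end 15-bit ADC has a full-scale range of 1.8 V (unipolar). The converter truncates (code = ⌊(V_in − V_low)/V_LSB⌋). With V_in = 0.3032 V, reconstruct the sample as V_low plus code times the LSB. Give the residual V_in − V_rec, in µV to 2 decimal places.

32.28 µV

Step size: 1.8 V ÷ 2^15 = 54.93 µV.
(0.3032 − 0)/5.49316e-05 = 5519.5876; ⌊·⌋ gives code 5519.
Code 5519 maps back to 0 + 5519×5.49316e-05 V = 0.30316772 V.
Error = 0.3032 − 0.30316772 = 3.22754e-05 V = 32.28 µV.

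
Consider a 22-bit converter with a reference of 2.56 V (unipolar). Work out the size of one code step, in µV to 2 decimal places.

0.61 µV

Full-scale span = 2.56 V.
LSB = 2.56 / 2^22 = 2.56 / 4194304 = 6.10352e-07 V = 0.61 µV.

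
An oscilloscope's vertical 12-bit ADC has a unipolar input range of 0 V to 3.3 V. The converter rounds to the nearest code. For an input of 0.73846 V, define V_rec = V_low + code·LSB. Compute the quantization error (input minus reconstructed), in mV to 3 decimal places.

-0.334 mV

Step size: 3.3 V ÷ 2^12 = 0.806 mV.
(V_in − V_low)/LSB = (0.73846 − 0)/0.000805664 = 916.5855 → code 917 (round).
V_rec = 0 + 917·0.000805664 = 0.73879395 V.
Difference: -0.000333945 V → -0.334 mV.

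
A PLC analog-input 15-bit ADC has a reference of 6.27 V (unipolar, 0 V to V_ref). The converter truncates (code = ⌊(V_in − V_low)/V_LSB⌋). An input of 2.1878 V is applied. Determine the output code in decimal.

code 11433

Full-scale span = 6.27 V; LSB = 6.27/2^15 = 191.35 µV.
(2.1878 − 0) / 0.000191345 = 11433.785 LSBs.
⌊·⌋(11433.785) = 11433.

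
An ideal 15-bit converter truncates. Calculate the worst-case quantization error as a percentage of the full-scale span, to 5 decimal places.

Truncating → worst-case error = 1 LSB = V_FS/2^15, so 100/32768 = 0.00305176 % of full scale.

0.00305 %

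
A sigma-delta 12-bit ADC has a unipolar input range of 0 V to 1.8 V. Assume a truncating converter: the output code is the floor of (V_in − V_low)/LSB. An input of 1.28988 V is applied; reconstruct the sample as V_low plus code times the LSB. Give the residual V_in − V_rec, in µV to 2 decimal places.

85.08 µV

Step size: 1.8 V ÷ 2^12 = 439.45 µV.
(1.28988 − 0)/0.000439453 = 2935.1936; ⌊·⌋ gives code 2935.
Reconstructed: 1.2897949 V.
Error = 1.28988 − 1.2897949 = 8.50781e-05 V = 85.08 µV.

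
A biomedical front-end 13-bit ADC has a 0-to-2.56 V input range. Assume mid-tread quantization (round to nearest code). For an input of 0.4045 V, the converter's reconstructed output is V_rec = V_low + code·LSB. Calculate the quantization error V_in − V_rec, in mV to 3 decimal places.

0.125 mV

One LSB is 2.56 V / 8192 = 312.50 µV.
(V_in − V_low)/LSB = (0.4045 − 0)/0.0003125 = 1294.4000 → code 1294 (round).
Reconstructed: 0.404375 V.
Difference: 0.000125 V → 0.125 mV.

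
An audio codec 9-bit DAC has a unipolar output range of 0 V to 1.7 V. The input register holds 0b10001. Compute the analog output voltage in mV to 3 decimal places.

LSB = 1.7 V / 2^9 = 3.320 mV.
Code 0b10001 = 17 decimal.
V_out = 0 + 17 × 0.00332031 V = 0.0564453 V.
= 56.445 mV.

56.445 mV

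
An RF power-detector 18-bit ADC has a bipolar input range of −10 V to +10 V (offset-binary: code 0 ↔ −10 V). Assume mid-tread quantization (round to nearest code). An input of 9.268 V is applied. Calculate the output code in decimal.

code 252550

With 262144 levels over 20 V, one step is 76.29 µV.
Input sits at 252549.530 steps above V_low.
Round → code 252550.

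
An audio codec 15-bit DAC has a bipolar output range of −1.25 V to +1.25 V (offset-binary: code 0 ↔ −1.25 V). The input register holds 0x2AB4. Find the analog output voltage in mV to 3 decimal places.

LSB = 2.5 V / 2^15 = 76.29 µV.
Code 0x2AB4 = 10932 decimal.
V_out = (−1.25) + 10932 × 7.62939e-05 V = -0.415955 V.
= -415.955 mV.

-415.955 mV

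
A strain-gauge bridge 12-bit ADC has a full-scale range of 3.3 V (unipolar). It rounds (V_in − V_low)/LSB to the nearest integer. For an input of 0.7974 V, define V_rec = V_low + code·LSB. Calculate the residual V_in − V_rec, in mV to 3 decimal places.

Step size: 3.3 V ÷ 2^12 = 0.806 mV.
(0.7974 − 0)/0.000805664 = 989.7425; round gives code 990.
V_rec = 0 + 990·0.000805664 = 0.79760742 V.
V_in − V_rec = -0.000207422 V = -0.207 mV.

-0.207 mV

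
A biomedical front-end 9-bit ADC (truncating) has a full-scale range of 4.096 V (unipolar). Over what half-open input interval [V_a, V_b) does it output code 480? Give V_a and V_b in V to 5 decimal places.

LSB = 4.096/2^9 = 8.000 mV.
V_a = V_low + 480·LSB = 3.84 V; V_b = V_low + 481·LSB = 3.848 V.

[3.84000 V, 3.84800 V)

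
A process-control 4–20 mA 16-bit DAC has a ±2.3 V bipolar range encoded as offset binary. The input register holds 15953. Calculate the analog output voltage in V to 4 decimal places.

LSB = 4.6 V / 2^16 = 70.19 µV.
V_out = (−2.3) + 15953 × 7.01904e-05 V = -1.18025 V.

-1.1803 V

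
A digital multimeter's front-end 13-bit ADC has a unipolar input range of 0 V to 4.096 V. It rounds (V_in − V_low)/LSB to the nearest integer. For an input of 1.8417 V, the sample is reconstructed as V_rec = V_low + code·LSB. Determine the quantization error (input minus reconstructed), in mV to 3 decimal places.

0.200 mV

LSB = 4.096/2^13 = 0.500 mV.
(1.8417 − 0)/0.0005 = 3683.4000; round gives code 3683.
V_rec = 0 + 3683·0.0005 = 1.8415 V.
Error = 1.8417 − 1.8415 = 0.0002 V = 0.200 mV.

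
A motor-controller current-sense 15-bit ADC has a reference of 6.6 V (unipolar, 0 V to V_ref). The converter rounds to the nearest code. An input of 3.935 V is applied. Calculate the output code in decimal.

code 19537

Full-scale span = 6.6 V; LSB = 6.6/2^15 = 201.42 µV.
(V_in − V_low)/LSB = (3.935 − 0) / 0.000201416 = 19536.679.
So the output code is 19537.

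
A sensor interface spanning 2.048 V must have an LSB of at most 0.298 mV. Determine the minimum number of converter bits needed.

13 bits

Number of steps required ≥ 2.048 V / 0.298 mV = 6872.48.
Need 2^N ≥ 6872.48; 2^12 = 4096, 2^13 = 8192.
Minimum N = 13.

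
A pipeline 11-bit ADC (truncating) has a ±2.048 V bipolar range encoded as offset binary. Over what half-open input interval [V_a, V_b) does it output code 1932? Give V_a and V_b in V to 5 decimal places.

[1.81600 V, 1.81800 V)

LSB = 4.096/2^11 = 2.000 mV.
V_a = V_low + 1932·LSB = 1.816 V; V_b = V_low + 1933·LSB = 1.818 V.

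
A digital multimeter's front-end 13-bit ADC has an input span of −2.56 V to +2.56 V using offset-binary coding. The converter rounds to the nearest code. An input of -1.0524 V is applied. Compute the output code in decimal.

With 8192 levels over 5.12 V, one step is 0.625 mV.
(-1.0524 − (−2.56)) / 0.000625 = 2412.160 LSBs.
round(2412.160) = 2412.

code 2412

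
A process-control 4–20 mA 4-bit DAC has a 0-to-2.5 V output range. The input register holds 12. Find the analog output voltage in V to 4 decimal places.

LSB = 2.5 V / 2^4 = 156.250 mV.
V_out = 0 + 12 × 0.15625 V = 1.875 V.

1.8750 V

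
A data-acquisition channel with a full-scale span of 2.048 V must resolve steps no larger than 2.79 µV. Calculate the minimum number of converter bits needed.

20 bits

Number of steps required ≥ 2.048 V / 2.79 µV = 734050.18.
Need 2^N ≥ 734050.18; 2^19 = 524288, 2^20 = 1048576.
Minimum N = 20.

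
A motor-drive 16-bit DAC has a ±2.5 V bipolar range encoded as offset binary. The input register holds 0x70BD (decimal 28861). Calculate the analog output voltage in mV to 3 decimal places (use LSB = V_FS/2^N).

-298.080 mV

LSB = 5 V / 2^16 = 76.29 µV.
Code 0x70BD = 28861 decimal.
V_out = (−2.5) + 28861 × 7.62939e-05 V = -0.29808 V.
= -298.080 mV.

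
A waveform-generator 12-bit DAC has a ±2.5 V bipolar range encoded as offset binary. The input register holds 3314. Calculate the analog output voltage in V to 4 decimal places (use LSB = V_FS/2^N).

LSB = 5 V / 2^12 = 1.221 mV.
V_out = (−2.5) + 3314 × 0.0012207 V = 1.54541 V.

1.5454 V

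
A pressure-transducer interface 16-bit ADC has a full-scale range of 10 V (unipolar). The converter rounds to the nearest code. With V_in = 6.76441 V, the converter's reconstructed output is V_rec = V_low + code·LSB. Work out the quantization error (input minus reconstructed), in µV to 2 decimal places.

One LSB is 10 V / 65536 = 152.59 µV.
(6.76441 − 0)/0.000152588 = 44331.2374; round gives code 44331.
V_rec = 0 + 44331·0.000152588 = 6.7643738 V.
Difference: 3.62207e-05 V → 36.22 µV.

36.22 µV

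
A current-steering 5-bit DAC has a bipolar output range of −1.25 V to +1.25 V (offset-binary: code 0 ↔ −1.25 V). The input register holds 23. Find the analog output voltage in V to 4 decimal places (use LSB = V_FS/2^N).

LSB = 2.5 V / 2^5 = 78.125 mV.
V_out = (−1.25) + 23 × 0.078125 V = 0.546875 V.

0.5469 V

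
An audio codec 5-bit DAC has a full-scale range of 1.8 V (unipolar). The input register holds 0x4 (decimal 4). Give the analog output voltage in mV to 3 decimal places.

225.000 mV

LSB = 1.8 V / 2^5 = 56.250 mV.
Code 0x4 = 4 decimal.
V_out = 0 + 4 × 0.05625 V = 0.225 V.
= 225.000 mV.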